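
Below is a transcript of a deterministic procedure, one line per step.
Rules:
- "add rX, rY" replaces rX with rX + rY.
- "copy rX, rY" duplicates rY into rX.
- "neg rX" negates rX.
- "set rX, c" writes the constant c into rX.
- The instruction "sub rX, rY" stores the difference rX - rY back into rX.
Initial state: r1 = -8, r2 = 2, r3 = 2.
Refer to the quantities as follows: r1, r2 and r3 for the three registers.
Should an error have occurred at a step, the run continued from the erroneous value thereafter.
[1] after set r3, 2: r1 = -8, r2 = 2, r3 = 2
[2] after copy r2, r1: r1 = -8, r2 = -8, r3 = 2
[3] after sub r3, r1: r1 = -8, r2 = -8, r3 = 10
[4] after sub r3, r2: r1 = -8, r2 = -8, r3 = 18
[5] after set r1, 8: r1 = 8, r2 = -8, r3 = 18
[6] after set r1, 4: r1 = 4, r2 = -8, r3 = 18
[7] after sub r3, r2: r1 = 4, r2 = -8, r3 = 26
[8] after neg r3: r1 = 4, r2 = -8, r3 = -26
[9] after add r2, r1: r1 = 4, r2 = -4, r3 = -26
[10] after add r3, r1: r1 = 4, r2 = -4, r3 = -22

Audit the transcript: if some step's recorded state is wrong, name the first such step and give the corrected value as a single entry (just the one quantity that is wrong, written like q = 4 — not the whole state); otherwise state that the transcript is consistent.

Recomputing the run from the initial state:
step 1: r1 = -8, r2 = 2, r3 = 2
step 2: r1 = -8, r2 = -8, r3 = 2
step 3: r1 = -8, r2 = -8, r3 = 10
step 4: r1 = -8, r2 = -8, r3 = 18
step 5: r1 = 8, r2 = -8, r3 = 18
step 6: r1 = 4, r2 = -8, r3 = 18
step 7: r1 = 4, r2 = -8, r3 = 26
step 8: r1 = 4, r2 = -8, r3 = -26
step 9: r1 = 4, r2 = -4, r3 = -26
step 10: r1 = 4, r2 = -4, r3 = -22
This matches the transcript at every step.

no error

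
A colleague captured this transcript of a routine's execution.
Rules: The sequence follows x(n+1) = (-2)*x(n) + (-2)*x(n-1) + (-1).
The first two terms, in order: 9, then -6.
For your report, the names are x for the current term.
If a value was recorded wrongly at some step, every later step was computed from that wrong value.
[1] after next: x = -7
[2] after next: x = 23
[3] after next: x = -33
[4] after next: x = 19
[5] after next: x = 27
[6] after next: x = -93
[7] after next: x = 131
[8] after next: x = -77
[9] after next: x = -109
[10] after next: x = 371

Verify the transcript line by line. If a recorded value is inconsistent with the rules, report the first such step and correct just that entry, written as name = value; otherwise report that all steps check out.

step 2, x = 25

Recomputing the run from the initial state:
step 1: x = -7
step 2: x = 25
step 3: x = -37
step 4: x = 23
step 5: x = 27
step 6: x = -101
step 7: x = 147
step 8: x = -93
step 9: x = -109
step 10: x = 403
The first disagreement with the transcript is at step 2, where the value should be x = 25.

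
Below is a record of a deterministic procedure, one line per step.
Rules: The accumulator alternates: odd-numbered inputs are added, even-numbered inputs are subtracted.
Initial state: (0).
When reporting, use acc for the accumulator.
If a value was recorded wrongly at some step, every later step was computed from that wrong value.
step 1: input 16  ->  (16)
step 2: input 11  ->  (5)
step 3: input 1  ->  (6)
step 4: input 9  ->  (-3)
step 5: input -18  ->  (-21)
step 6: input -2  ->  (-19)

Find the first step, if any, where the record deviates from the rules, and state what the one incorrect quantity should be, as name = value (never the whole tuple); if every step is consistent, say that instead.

Step 1: acc = 0 + 16 = 16 — consistent with the record.
Step 2: acc = 16 - 11 = 5 — no discrepancy.
Step 3: acc = 5 + 1 = 6 — checks out.
Step 4: acc = 6 - 9 = -3 — consistent with the record.
Step 5: acc = -3 + -18 = -21 — same as recorded.
Step 6: acc = -21 - -2 = -19 — agrees with the record.
All entries verified; no error found.

no error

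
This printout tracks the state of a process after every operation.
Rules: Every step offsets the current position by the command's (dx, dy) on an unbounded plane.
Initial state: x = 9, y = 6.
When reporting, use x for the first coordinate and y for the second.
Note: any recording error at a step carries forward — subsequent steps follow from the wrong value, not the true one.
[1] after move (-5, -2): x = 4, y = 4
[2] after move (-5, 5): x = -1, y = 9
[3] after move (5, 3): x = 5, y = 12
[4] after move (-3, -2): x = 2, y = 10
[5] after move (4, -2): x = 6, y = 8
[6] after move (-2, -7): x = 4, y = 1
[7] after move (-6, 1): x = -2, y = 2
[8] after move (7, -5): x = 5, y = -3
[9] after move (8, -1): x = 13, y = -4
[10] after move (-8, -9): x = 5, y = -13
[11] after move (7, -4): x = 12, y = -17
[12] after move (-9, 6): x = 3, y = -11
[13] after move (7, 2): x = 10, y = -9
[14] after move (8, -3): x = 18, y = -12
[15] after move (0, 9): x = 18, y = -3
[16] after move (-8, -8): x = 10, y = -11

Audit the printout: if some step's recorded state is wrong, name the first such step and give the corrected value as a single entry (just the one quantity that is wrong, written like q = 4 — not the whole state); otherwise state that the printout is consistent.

step 3, x = 4

1. x = 9 + (-5) = 4, y = 6 + (-2) = 4 (in agreement)
2. x = 4 + (-5) = -1, y = 4 + (5) = 9 (agrees with the printout)
3. x = -1 + (5) = 4, y = 9 + (3) = 12 (the printout disagrees here)
First deviation found at step 3; the corrected entry is x = 4.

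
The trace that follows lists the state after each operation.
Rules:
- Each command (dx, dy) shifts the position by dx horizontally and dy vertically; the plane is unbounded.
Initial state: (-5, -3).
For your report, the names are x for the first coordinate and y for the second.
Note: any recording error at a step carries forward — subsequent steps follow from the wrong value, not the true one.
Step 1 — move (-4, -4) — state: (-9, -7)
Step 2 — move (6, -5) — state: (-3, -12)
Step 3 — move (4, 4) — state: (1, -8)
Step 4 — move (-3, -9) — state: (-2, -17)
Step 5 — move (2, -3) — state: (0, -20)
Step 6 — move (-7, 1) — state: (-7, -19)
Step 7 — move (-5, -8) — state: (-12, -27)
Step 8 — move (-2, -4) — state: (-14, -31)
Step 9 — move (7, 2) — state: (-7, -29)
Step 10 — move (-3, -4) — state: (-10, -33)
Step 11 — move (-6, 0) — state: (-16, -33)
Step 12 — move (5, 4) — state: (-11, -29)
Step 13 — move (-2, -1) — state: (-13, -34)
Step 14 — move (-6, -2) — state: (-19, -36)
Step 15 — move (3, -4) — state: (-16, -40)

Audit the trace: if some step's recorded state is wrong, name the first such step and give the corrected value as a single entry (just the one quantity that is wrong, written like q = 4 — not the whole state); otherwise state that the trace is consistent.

step 13, y = -30

Recomputing the run from the initial state:
step 1: x = -9, y = -7
step 2: x = -3, y = -12
step 3: x = 1, y = -8
step 4: x = -2, y = -17
step 5: x = 0, y = -20
step 6: x = -7, y = -19
step 7: x = -12, y = -27
step 8: x = -14, y = -31
step 9: x = -7, y = -29
step 10: x = -10, y = -33
step 11: x = -16, y = -33
step 12: x = -11, y = -29
step 13: x = -13, y = -30
step 14: x = -19, y = -32
step 15: x = -16, y = -36
The first disagreement with the trace is at step 13, where the value should be y = -30.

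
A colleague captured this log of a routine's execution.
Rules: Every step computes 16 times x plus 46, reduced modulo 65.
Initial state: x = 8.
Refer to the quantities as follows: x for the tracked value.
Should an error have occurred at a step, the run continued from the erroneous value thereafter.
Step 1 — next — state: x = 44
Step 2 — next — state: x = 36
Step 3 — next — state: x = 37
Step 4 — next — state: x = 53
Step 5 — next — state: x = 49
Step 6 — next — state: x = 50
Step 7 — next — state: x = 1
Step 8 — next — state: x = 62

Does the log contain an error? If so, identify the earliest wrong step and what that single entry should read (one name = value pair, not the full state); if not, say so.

1. x = (16*8 + 46) mod 65 = 44 (checks out)
2. x = (16*44 + 46) mod 65 = 35 (the recorded entry deviates here)
The audit stops at step 2: the recorded entry is wrong and should be x = 35.

step 2, x = 35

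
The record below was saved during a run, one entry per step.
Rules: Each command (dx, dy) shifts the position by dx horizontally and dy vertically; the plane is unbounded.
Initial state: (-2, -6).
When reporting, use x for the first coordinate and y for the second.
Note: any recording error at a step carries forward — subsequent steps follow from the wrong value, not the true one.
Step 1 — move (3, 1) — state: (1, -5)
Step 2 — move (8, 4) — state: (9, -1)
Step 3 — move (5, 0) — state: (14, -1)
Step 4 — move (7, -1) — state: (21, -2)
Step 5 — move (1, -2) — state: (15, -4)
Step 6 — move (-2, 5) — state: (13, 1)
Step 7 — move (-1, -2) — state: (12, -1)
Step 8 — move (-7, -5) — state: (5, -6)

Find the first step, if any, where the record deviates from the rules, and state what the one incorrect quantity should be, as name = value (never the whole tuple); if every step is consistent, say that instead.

step 5, x = 22

Recomputing the run from the initial state:
step 1: x = 1, y = -5
step 2: x = 9, y = -1
step 3: x = 14, y = -1
step 4: x = 21, y = -2
step 5: x = 22, y = -4
step 6: x = 20, y = 1
step 7: x = 19, y = -1
step 8: x = 12, y = -6
The first disagreement with the record is at step 5, where the value should be x = 22.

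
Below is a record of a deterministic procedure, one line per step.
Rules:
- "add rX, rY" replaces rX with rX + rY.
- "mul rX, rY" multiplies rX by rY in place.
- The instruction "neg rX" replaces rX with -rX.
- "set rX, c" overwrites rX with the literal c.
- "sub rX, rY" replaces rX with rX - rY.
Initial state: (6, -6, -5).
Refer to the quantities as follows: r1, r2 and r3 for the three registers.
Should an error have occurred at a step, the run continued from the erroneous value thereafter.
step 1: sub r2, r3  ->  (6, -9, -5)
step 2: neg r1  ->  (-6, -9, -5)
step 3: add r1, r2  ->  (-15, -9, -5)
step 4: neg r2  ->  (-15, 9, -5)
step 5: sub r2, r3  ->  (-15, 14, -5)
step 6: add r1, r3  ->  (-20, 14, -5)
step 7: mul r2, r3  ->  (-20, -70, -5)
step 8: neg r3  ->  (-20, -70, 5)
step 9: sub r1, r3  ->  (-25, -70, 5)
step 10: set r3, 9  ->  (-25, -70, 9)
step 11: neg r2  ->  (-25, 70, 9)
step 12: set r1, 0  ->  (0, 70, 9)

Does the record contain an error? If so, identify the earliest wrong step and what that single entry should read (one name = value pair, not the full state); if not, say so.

1. r2 = -6 - -5 = -1 (the recorded entry deviates here)
First incorrect step: 1; the correct value is r2 = -1.

step 1, r2 = -1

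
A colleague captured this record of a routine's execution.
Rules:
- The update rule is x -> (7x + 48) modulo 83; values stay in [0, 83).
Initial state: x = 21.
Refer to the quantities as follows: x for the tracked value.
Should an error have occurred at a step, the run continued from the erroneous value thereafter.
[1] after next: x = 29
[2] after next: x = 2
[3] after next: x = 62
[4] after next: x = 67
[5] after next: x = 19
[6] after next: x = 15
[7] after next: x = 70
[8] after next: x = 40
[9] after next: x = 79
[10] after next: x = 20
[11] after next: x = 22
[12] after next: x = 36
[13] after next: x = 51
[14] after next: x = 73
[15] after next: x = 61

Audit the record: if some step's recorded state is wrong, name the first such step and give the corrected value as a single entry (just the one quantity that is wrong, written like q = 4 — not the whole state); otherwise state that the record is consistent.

Recomputing the run from the initial state:
step 1: x = 29
step 2: x = 2
step 3: x = 62
step 4: x = 67
step 5: x = 19
step 6: x = 15
step 7: x = 70
step 8: x = 40
step 9: x = 79
step 10: x = 20
step 11: x = 22
step 12: x = 36
step 13: x = 51
step 14: x = 73
step 15: x = 61
This matches the record at every step.

no error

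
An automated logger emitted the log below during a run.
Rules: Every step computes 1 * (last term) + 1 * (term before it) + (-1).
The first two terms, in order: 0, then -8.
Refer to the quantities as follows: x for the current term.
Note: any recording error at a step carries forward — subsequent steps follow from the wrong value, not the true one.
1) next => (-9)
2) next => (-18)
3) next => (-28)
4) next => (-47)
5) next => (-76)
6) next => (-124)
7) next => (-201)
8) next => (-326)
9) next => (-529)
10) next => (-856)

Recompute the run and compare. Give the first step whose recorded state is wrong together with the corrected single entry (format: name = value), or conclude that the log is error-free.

step 9, x = -528

1. x = 1*(-8) + (1)*(0) + (-1) = -9 (no discrepancy)
2. x = 1*(-9) + (1)*(-8) + (-1) = -18 (confirmed correct)
3. x = 1*(-18) + (1)*(-9) + (-1) = -28 (verified)
4. x = 1*(-28) + (1)*(-18) + (-1) = -47 (confirmed correct)
5. x = 1*(-47) + (1)*(-28) + (-1) = -76 (agrees with the log)
6. x = 1*(-76) + (1)*(-47) + (-1) = -124 (no discrepancy)
7. x = 1*(-124) + (1)*(-76) + (-1) = -201 (verified)
8. x = 1*(-201) + (1)*(-124) + (-1) = -326 (matches)
9. x = 1*(-326) + (1)*(-201) + (-1) = -528 (not what was recorded)
That makes step 9 the first incorrect line — x = -528 is what it should show.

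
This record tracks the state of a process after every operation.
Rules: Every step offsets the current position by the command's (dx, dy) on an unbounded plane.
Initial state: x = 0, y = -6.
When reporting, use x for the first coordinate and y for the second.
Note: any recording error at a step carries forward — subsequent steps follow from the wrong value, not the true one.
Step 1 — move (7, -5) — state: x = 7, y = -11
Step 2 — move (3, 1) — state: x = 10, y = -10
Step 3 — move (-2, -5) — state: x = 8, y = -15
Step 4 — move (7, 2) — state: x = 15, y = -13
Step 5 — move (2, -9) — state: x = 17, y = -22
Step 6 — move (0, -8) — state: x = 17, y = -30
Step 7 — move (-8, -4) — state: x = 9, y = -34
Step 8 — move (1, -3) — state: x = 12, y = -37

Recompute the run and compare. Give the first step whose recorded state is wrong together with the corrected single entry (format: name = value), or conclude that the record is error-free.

step 8, x = 10

Recomputing the run from the initial state:
step 1: x = 7, y = -11
step 2: x = 10, y = -10
step 3: x = 8, y = -15
step 4: x = 15, y = -13
step 5: x = 17, y = -22
step 6: x = 17, y = -30
step 7: x = 9, y = -34
step 8: x = 10, y = -37
The first disagreement with the record is at step 8, where the value should be x = 10.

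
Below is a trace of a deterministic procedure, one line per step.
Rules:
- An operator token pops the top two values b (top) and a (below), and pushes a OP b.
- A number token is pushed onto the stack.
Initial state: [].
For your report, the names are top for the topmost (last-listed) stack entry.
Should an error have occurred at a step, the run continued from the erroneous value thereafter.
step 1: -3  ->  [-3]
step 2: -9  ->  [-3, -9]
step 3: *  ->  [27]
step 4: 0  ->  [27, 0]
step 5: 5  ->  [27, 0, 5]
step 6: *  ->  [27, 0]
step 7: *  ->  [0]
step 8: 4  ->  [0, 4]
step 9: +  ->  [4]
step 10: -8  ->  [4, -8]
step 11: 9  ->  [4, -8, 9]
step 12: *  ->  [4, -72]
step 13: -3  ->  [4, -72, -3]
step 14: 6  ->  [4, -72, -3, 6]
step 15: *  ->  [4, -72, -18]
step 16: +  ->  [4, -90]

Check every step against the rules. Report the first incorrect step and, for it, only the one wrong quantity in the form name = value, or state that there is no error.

Recomputing the run from the initial state:
step 1: [-3]
step 2: [-3, -9]
step 3: [27]
step 4: [27, 0]
step 5: [27, 0, 5]
step 6: [27, 0]
step 7: [0]
step 8: [0, 4]
step 9: [4]
step 10: [4, -8]
step 11: [4, -8, 9]
step 12: [4, -72]
step 13: [4, -72, -3]
step 14: [4, -72, -3, 6]
step 15: [4, -72, -18]
step 16: [4, -90]
This matches the trace at every step.

no error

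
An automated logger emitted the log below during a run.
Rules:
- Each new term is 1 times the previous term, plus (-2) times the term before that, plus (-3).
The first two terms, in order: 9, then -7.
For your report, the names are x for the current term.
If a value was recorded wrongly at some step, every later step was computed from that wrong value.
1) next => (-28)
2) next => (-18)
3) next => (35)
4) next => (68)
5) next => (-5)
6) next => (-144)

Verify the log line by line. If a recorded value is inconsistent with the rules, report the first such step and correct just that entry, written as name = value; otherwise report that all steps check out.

Recomputing the run from the initial state:
step 1: x = -28
step 2: x = -17
step 3: x = 36
step 4: x = 67
step 5: x = -8
step 6: x = -145
The first disagreement with the log is at step 2, where the value should be x = -17.

step 2, x = -17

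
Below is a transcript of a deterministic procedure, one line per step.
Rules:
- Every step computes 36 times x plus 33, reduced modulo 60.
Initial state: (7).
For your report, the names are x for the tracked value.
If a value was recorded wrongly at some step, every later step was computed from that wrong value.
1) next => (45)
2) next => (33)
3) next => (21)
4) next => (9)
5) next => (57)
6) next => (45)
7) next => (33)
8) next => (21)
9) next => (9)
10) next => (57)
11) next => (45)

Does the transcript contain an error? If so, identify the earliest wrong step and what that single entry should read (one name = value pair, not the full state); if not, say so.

no error

Recomputing the run from the initial state:
step 1: x = 45
step 2: x = 33
step 3: x = 21
step 4: x = 9
step 5: x = 57
step 6: x = 45
step 7: x = 33
step 8: x = 21
step 9: x = 9
step 10: x = 57
step 11: x = 45
This matches the transcript at every step.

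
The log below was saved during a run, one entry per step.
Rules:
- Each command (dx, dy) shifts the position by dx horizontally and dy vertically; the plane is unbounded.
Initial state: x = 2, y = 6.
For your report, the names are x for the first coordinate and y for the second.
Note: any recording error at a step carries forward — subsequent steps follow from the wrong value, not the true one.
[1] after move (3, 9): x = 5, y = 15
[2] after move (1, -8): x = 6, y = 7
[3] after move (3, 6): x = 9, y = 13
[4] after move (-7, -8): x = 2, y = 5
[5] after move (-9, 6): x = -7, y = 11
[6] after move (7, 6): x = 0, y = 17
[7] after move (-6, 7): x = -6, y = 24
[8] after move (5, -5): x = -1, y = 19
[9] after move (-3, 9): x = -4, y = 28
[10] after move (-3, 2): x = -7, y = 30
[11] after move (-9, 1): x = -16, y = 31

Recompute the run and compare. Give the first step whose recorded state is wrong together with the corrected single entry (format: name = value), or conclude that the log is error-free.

no error

Recomputing the run from the initial state:
step 1: x = 5, y = 15
step 2: x = 6, y = 7
step 3: x = 9, y = 13
step 4: x = 2, y = 5
step 5: x = -7, y = 11
step 6: x = 0, y = 17
step 7: x = -6, y = 24
step 8: x = -1, y = 19
step 9: x = -4, y = 28
step 10: x = -7, y = 30
step 11: x = -16, y = 31
This matches the log at every step.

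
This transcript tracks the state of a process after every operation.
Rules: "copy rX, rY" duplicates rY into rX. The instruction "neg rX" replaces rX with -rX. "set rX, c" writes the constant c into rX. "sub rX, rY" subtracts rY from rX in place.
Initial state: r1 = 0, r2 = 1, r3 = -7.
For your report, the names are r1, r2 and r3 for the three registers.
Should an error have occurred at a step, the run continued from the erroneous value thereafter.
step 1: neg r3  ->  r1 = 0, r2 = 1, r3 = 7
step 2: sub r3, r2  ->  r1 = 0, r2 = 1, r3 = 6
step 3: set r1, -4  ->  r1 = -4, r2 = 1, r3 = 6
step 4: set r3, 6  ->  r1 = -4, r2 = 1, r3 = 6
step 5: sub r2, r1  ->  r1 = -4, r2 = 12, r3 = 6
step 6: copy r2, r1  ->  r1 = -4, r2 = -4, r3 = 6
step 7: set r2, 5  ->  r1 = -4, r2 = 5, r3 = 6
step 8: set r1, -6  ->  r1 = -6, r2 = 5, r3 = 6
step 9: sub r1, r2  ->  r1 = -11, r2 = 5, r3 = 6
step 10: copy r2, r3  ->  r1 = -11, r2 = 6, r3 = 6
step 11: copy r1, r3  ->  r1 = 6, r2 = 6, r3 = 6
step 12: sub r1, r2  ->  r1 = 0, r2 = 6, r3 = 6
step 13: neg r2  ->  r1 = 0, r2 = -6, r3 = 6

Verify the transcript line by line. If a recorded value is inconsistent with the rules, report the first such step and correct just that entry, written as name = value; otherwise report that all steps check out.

step 5, r2 = 5

1. r3 = -(-7) = 7 (consistent with the transcript)
2. r3 = 7 - 1 = 6 (exactly as logged)
3. r1 = -4 (agrees with the transcript)
4. r3 = 6 (in agreement)
5. r2 = 1 - -4 = 5 (not what was recorded)
The audit stops at step 5: the recorded entry is wrong and should be r2 = 5.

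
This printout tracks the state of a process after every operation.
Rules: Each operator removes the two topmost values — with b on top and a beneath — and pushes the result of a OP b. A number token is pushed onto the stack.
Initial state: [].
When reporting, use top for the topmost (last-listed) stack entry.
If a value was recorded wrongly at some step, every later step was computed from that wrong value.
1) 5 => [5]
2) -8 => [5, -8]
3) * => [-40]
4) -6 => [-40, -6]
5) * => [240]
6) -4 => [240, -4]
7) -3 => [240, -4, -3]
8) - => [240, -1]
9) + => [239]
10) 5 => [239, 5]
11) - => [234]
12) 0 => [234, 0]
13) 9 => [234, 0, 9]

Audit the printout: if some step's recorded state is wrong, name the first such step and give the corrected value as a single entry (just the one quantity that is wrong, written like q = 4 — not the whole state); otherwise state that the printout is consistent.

no error

1. push 5: top = 5 (agrees with the printout)
2. push -8: top = -8 (in agreement)
3. 5 * -8 = -40 (no discrepancy)
4. push -6: top = -6 (no discrepancy)
5. -40 * -6 = 240 (matches)
6. push -4: top = -4 (in agreement)
7. push -3: top = -3 (same as recorded)
8. -4 - -3 = -1 (in agreement)
9. 240 + -1 = 239 (same as recorded)
10. push 5: top = 5 (consistent with the printout)
11. 239 - 5 = 234 (no discrepancy)
12. push 0: top = 0 (exactly as logged)
13. push 9: top = 9 (confirmed correct)
Each recorded entry agrees with the recomputation.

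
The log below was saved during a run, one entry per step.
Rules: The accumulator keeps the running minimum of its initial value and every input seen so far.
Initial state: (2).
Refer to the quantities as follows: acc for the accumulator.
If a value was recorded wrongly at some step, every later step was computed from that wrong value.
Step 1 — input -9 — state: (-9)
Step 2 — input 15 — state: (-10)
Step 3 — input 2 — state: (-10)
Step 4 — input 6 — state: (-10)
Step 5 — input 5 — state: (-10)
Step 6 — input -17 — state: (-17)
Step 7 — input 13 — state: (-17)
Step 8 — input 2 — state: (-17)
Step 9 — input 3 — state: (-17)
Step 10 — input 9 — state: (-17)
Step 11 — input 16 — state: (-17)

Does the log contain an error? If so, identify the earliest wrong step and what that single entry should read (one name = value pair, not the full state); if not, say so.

Recomputing the run from the initial state:
step 1: acc = -9
step 2: acc = -9
step 3: acc = -9
step 4: acc = -9
step 5: acc = -9
step 6: acc = -17
step 7: acc = -17
step 8: acc = -17
step 9: acc = -17
step 10: acc = -17
step 11: acc = -17
The first disagreement with the log is at step 2, where the value should be acc = -9.

step 2, acc = -9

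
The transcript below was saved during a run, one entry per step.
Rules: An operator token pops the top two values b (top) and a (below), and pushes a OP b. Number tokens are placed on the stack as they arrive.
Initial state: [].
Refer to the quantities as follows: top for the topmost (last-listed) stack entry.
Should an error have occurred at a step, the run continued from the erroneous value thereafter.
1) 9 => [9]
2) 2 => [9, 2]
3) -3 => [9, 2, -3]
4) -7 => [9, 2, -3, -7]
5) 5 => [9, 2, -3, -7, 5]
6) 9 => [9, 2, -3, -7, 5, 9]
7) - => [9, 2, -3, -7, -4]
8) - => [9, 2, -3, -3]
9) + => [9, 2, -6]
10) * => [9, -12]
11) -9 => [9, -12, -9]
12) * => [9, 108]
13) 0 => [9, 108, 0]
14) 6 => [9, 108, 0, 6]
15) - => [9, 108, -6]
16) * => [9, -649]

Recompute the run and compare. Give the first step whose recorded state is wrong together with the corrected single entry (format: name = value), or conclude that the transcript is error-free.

step 1: push 9: top = 9 -> agrees with the transcript
step 2: push 2: top = 2 -> agrees with the transcript
step 3: push -3: top = -3 -> no discrepancy
step 4: push -7: top = -7 -> consistent with the transcript
step 5: push 5: top = 5 -> exactly as logged
step 6: push 9: top = 9 -> no discrepancy
step 7: 5 - 9 = -4 -> confirmed correct
step 8: -7 - -4 = -3 -> checks out
step 9: -3 + -3 = -6 -> checks out
step 10: 2 * -6 = -12 -> matches
step 11: push -9: top = -9 -> exactly as logged
step 12: -12 * -9 = 108 -> consistent with the transcript
step 13: push 0: top = 0 -> exactly as logged
step 14: push 6: top = 6 -> matches
step 15: 0 - 6 = -6 -> same as recorded
step 16: 108 * -6 = -648 -> the transcript disagrees here
So the first discrepancy is step 16, where the right value is top = -648.

step 16, top = -648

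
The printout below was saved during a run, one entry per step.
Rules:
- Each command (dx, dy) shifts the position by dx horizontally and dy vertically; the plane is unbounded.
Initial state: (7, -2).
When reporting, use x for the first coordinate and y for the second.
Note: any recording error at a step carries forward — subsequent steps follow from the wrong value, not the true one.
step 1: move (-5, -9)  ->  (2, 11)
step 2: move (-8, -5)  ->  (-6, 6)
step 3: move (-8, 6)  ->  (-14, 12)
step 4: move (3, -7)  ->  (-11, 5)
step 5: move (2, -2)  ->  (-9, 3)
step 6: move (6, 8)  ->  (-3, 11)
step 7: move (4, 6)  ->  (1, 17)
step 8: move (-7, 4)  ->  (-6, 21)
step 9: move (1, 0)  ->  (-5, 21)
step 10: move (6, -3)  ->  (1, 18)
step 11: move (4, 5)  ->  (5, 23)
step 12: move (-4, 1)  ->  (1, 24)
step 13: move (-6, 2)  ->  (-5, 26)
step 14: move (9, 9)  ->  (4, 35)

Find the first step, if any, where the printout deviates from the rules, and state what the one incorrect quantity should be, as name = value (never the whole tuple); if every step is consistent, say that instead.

step 1, y = -11

Recomputing the run from the initial state:
step 1: x = 2, y = -11
step 2: x = -6, y = -16
step 3: x = -14, y = -10
step 4: x = -11, y = -17
step 5: x = -9, y = -19
step 6: x = -3, y = -11
step 7: x = 1, y = -5
step 8: x = -6, y = -1
step 9: x = -5, y = -1
step 10: x = 1, y = -4
step 11: x = 5, y = 1
step 12: x = 1, y = 2
step 13: x = -5, y = 4
step 14: x = 4, y = 13
The first disagreement with the printout is at step 1, where the value should be y = -11.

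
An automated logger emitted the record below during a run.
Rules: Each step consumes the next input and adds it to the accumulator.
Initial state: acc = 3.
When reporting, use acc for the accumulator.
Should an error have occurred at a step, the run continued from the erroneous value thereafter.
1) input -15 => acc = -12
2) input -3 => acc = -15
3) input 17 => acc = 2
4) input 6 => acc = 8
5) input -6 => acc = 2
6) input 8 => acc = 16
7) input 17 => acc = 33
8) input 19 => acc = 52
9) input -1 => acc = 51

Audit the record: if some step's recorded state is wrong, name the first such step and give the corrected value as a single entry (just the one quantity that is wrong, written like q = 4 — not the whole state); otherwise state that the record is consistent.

step 6, acc = 10

step 1: acc = 3 + -15 = -12 -> in agreement
step 2: acc = -12 + -3 = -15 -> matches
step 3: acc = -15 + 17 = 2 -> agrees with the record
step 4: acc = 2 + 6 = 8 -> in agreement
step 5: acc = 8 + -6 = 2 -> exactly as logged
step 6: acc = 2 + 8 = 10 -> the record disagrees here
That makes step 6 the first incorrect line — acc = 10 is what it should show.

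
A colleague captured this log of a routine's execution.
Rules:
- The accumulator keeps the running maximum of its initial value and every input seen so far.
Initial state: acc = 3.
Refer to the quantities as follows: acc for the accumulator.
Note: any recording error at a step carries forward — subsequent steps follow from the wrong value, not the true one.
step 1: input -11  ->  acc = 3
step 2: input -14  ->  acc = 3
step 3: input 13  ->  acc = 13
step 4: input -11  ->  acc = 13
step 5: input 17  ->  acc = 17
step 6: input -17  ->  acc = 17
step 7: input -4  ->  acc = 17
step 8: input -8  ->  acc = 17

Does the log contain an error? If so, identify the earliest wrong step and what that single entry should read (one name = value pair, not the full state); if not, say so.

1. acc = max(3, -11) = 3 (consistent with the log)
2. acc = max(3, -14) = 3 (checks out)
3. acc = max(3, 13) = 13 (consistent with the log)
4. acc = max(13, -11) = 13 (checks out)
5. acc = max(13, 17) = 17 (checks out)
6. acc = max(17, -17) = 17 (consistent with the log)
7. acc = max(17, -4) = 17 (same as recorded)
8. acc = max(17, -8) = 17 (matches)
The recomputation confirms every line.

no error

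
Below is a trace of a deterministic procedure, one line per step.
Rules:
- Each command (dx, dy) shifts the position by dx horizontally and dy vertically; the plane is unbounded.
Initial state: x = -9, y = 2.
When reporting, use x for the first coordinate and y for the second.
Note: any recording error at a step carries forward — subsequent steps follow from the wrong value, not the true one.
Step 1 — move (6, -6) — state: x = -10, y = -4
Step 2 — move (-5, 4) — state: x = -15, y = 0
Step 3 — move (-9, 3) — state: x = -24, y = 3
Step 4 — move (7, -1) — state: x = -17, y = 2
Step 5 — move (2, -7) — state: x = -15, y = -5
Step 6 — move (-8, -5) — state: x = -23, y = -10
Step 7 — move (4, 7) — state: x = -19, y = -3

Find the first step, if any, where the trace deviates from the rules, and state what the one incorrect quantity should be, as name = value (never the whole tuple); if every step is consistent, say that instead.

step 1, x = -3

Step 1: x = -9 + (6) = -3, y = 2 + (-6) = -4 — the trace has a different value.
Conclusion: step 1 carries the first error; the entry should be x = -3.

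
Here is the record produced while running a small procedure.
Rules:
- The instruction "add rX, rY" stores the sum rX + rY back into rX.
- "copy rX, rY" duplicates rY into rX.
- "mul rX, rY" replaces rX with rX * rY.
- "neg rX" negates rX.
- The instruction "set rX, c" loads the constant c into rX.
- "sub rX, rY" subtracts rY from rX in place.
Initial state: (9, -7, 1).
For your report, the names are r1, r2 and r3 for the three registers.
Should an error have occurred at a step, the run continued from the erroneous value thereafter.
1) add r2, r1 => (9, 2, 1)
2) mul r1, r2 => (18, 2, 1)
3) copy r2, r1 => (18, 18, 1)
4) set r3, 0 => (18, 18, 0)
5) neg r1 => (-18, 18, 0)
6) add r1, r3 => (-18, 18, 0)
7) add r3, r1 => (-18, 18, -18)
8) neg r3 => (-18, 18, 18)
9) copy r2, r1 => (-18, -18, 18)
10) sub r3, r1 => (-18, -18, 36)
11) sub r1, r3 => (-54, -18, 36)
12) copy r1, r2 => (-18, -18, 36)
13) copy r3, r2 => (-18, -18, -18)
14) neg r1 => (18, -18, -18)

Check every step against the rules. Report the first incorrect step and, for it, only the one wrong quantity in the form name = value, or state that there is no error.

no error

Step 1: r2 = -7 + 9 = 2 — matches.
Step 2: r1 = 9 * 2 = 18 — verified.
Step 3: r2 = 18 — no discrepancy.
Step 4: r3 = 0 — same as recorded.
Step 5: r1 = -(18) = -18 — exactly as logged.
Step 6: r1 = -18 + 0 = -18 — in agreement.
Step 7: r3 = 0 + -18 = -18 — consistent with the record.
Step 8: r3 = -(-18) = 18 — no discrepancy.
Step 9: r2 = -18 — verified.
Step 10: r3 = 18 - -18 = 36 — matches.
Step 11: r1 = -18 - 36 = -54 — no discrepancy.
Step 12: r1 = -18 — in agreement.
Step 13: r3 = -18 — in agreement.
Step 14: r1 = -(-18) = 18 — checks out.
Every step is consistent.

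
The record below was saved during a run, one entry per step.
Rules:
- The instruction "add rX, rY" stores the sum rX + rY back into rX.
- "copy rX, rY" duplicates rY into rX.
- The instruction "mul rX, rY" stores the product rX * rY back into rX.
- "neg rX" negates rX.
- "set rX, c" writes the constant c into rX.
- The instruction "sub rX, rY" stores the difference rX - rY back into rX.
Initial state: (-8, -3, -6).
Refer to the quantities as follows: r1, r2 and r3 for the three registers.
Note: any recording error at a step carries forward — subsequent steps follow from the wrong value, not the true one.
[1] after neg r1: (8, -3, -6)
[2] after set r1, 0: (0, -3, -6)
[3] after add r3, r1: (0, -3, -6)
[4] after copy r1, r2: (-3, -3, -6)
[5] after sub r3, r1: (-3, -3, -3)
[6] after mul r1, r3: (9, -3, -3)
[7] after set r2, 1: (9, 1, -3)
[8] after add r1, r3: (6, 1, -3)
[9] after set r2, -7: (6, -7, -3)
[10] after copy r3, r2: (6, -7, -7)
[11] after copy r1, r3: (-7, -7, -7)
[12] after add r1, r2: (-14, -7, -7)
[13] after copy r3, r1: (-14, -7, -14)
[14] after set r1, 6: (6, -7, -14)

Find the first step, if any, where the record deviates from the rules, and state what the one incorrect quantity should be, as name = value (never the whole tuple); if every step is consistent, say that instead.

step 1: r1 = -(-8) = 8 -> confirmed correct
step 2: r1 = 0 -> exactly as logged
step 3: r3 = -6 + 0 = -6 -> verified
step 4: r1 = -3 -> confirmed correct
step 5: r3 = -6 - -3 = -3 -> exactly as logged
step 6: r1 = -3 * -3 = 9 -> consistent with the record
step 7: r2 = 1 -> verified
step 8: r1 = 9 + -3 = 6 -> agrees with the record
step 9: r2 = -7 -> matches
step 10: r3 = -7 -> matches
step 11: r1 = -7 -> agrees with the record
step 12: r1 = -7 + -7 = -14 -> verified
step 13: r3 = -14 -> confirmed correct
step 14: r1 = 6 -> exactly as logged
All entries verified; no error found.

no error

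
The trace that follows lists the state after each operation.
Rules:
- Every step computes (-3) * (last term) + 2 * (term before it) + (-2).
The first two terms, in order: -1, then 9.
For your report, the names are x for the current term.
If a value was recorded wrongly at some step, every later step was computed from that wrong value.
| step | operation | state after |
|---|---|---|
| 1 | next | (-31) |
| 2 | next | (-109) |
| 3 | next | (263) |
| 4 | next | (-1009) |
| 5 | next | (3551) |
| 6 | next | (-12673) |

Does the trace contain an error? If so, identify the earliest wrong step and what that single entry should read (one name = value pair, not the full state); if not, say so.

step 2, x = 109

1. x = -3*(9) + (2)*(-1) + (-2) = -31 (checks out)
2. x = -3*(-31) + (2)*(9) + (-2) = 109 (the recorded entry deviates here)
The audit stops at step 2: the recorded entry is wrong and should be x = 109.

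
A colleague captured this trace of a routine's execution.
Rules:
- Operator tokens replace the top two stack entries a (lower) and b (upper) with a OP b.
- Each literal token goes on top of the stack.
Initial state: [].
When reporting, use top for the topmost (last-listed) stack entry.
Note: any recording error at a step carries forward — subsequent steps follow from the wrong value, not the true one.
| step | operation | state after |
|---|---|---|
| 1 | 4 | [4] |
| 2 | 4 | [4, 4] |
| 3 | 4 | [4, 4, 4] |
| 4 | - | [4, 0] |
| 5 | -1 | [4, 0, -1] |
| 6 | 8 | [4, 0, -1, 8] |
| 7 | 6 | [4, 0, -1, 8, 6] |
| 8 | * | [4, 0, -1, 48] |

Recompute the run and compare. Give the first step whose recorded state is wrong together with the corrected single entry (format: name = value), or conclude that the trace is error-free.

1. push 4: top = 4 (same as recorded)
2. push 4: top = 4 (consistent with the trace)
3. push 4: top = 4 (matches)
4. 4 - 4 = 0 (verified)
5. push -1: top = -1 (confirmed correct)
6. push 8: top = 8 (checks out)
7. push 6: top = 6 (confirmed correct)
8. 8 * 6 = 48 (checks out)
Every step is consistent.

no error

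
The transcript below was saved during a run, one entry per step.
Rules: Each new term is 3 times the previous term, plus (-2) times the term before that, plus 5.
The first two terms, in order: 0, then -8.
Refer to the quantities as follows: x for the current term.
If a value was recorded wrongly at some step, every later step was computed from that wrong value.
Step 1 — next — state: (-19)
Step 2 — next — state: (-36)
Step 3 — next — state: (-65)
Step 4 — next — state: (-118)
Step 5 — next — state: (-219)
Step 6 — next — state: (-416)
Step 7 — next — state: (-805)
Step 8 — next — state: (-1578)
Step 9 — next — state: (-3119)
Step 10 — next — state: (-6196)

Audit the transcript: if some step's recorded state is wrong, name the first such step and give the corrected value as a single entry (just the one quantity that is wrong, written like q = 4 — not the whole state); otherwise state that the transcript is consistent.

step 1: x = 3*(-8) + (-2)*(0) + (5) = -19 -> consistent with the transcript
step 2: x = 3*(-19) + (-2)*(-8) + (5) = -36 -> in agreement
step 3: x = 3*(-36) + (-2)*(-19) + (5) = -65 -> verified
step 4: x = 3*(-65) + (-2)*(-36) + (5) = -118 -> agrees with the transcript
step 5: x = 3*(-118) + (-2)*(-65) + (5) = -219 -> consistent with the transcript
step 6: x = 3*(-219) + (-2)*(-118) + (5) = -416 -> agrees with the transcript
step 7: x = 3*(-416) + (-2)*(-219) + (5) = -805 -> consistent with the transcript
step 8: x = 3*(-805) + (-2)*(-416) + (5) = -1578 -> in agreement
step 9: x = 3*(-1578) + (-2)*(-805) + (5) = -3119 -> verified
step 10: x = 3*(-3119) + (-2)*(-1578) + (5) = -6196 -> consistent with the transcript
No step deviates from the rules.

no error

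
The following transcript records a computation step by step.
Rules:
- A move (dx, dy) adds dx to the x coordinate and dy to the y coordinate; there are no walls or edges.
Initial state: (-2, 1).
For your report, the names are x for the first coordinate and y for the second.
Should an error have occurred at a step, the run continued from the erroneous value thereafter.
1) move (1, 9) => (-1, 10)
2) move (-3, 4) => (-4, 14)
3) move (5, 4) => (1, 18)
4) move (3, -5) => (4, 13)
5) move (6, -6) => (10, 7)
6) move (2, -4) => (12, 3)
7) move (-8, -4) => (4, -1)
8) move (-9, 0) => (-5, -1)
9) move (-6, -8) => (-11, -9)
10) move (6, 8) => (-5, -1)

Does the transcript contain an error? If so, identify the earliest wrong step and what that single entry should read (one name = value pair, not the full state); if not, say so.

Recomputing the run from the initial state:
step 1: x = -1, y = 10
step 2: x = -4, y = 14
step 3: x = 1, y = 18
step 4: x = 4, y = 13
step 5: x = 10, y = 7
step 6: x = 12, y = 3
step 7: x = 4, y = -1
step 8: x = -5, y = -1
step 9: x = -11, y = -9
step 10: x = -5, y = -1
This matches the transcript at every step.

no error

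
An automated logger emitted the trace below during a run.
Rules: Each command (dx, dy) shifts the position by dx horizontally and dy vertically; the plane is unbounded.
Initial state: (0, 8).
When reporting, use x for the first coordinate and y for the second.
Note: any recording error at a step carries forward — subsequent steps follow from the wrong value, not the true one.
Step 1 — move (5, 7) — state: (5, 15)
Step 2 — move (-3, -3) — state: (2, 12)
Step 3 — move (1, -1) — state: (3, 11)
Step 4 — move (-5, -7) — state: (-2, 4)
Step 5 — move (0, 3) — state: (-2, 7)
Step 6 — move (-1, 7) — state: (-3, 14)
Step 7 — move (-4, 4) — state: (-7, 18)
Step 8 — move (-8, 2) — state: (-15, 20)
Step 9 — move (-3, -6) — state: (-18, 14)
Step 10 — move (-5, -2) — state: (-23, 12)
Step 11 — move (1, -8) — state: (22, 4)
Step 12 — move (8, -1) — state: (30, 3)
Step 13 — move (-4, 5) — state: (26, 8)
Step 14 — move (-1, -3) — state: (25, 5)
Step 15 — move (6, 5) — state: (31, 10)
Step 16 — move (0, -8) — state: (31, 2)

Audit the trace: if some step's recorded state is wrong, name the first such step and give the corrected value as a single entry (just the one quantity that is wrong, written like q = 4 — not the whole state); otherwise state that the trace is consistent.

1. x = 0 + (5) = 5, y = 8 + (7) = 15 (exactly as logged)
2. x = 5 + (-3) = 2, y = 15 + (-3) = 12 (agrees with the trace)
3. x = 2 + (1) = 3, y = 12 + (-1) = 11 (consistent with the trace)
4. x = 3 + (-5) = -2, y = 11 + (-7) = 4 (agrees with the trace)
5. x = -2 + (0) = -2, y = 4 + (3) = 7 (consistent with the trace)
6. x = -2 + (-1) = -3, y = 7 + (7) = 14 (consistent with the trace)
7. x = -3 + (-4) = -7, y = 14 + (4) = 18 (in agreement)
8. x = -7 + (-8) = -15, y = 18 + (2) = 20 (agrees with the trace)
9. x = -15 + (-3) = -18, y = 20 + (-6) = 14 (same as recorded)
10. x = -18 + (-5) = -23, y = 14 + (-2) = 12 (checks out)
11. x = -23 + (1) = -22, y = 12 + (-8) = 4 (the recorded entry deviates here)
So the first discrepancy is step 11, where the right value is x = -22.

step 11, x = -22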